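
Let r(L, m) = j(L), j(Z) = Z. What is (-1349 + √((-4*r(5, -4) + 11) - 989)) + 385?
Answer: -964 + I*√998 ≈ -964.0 + 31.591*I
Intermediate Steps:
r(L, m) = L
(-1349 + √((-4*r(5, -4) + 11) - 989)) + 385 = (-1349 + √((-4*5 + 11) - 989)) + 385 = (-1349 + √((-20 + 11) - 989)) + 385 = (-1349 + √(-9 - 989)) + 385 = (-1349 + √(-998)) + 385 = (-1349 + I*√998) + 385 = -964 + I*√998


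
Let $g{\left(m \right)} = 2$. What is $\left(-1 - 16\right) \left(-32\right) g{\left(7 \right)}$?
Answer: $1088$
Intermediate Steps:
$\left(-1 - 16\right) \left(-32\right) g{\left(7 \right)} = \left(-1 - 16\right) \left(-32\right) 2 = \left(-17\right) \left(-32\right) 2 = 544 \cdot 2 = 1088$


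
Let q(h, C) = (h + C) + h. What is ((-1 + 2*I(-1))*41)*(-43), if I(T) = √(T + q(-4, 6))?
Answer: 1763 - 3526*I*√3 ≈ 1763.0 - 6107.2*I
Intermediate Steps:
q(h, C) = C + 2*h (q(h, C) = (C + h) + h = C + 2*h)
I(T) = √(-2 + T) (I(T) = √(T + (6 + 2*(-4))) = √(T + (6 - 8)) = √(T - 2) = √(-2 + T))
((-1 + 2*I(-1))*41)*(-43) = ((-1 + 2*√(-2 - 1))*41)*(-43) = ((-1 + 2*√(-3))*41)*(-43) = ((-1 + 2*(I*√3))*41)*(-43) = ((-1 + 2*I*√3)*41)*(-43) = (-41 + 82*I*√3)*(-43) = 1763 - 3526*I*√3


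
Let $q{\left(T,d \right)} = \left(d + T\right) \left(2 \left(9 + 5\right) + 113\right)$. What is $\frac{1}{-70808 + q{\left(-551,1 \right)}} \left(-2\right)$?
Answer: $\frac{1}{74179} \approx 1.3481 \cdot 10^{-5}$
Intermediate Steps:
$q{\left(T,d \right)} = 141 T + 141 d$ ($q{\left(T,d \right)} = \left(T + d\right) \left(2 \cdot 14 + 113\right) = \left(T + d\right) \left(28 + 113\right) = \left(T + d\right) 141 = 141 T + 141 d$)
$\frac{1}{-70808 + q{\left(-551,1 \right)}} \left(-2\right) = \frac{1}{-70808 + \left(141 \left(-551\right) + 141 \cdot 1\right)} \left(-2\right) = \frac{1}{-70808 + \left(-77691 + 141\right)} \left(-2\right) = \frac{1}{-70808 - 77550} \left(-2\right) = \frac{1}{-148358} \left(-2\right) = \left(- \frac{1}{148358}\right) \left(-2\right) = \frac{1}{74179}$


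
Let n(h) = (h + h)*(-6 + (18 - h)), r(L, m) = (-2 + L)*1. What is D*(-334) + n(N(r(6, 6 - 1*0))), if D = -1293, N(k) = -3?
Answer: 431772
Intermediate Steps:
r(L, m) = -2 + L
n(h) = 2*h*(12 - h) (n(h) = (2*h)*(12 - h) = 2*h*(12 - h))
D*(-334) + n(N(r(6, 6 - 1*0))) = -1293*(-334) + 2*(-3)*(12 - 1*(-3)) = 431862 + 2*(-3)*(12 + 3) = 431862 + 2*(-3)*15 = 431862 - 90 = 431772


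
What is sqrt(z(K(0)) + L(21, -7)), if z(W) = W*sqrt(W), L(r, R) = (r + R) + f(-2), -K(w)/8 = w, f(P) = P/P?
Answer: sqrt(15) ≈ 3.8730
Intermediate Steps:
f(P) = 1
K(w) = -8*w
L(r, R) = 1 + R + r (L(r, R) = (r + R) + 1 = (R + r) + 1 = 1 + R + r)
z(W) = W**(3/2)
sqrt(z(K(0)) + L(21, -7)) = sqrt((-8*0)**(3/2) + (1 - 7 + 21)) = sqrt(0**(3/2) + 15) = sqrt(0 + 15) = sqrt(15)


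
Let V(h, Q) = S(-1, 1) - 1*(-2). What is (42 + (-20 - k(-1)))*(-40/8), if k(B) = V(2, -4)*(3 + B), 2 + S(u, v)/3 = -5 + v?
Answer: -270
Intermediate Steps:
S(u, v) = -21 + 3*v (S(u, v) = -6 + 3*(-5 + v) = -6 + (-15 + 3*v) = -21 + 3*v)
V(h, Q) = -16 (V(h, Q) = (-21 + 3*1) - 1*(-2) = (-21 + 3) + 2 = -18 + 2 = -16)
k(B) = -48 - 16*B (k(B) = -16*(3 + B) = -48 - 16*B)
(42 + (-20 - k(-1)))*(-40/8) = (42 + (-20 - (-48 - 16*(-1))))*(-40/8) = (42 + (-20 - (-48 + 16)))*(-40*1/8) = (42 + (-20 - 1*(-32)))*(-5) = (42 + (-20 + 32))*(-5) = (42 + 12)*(-5) = 54*(-5) = -270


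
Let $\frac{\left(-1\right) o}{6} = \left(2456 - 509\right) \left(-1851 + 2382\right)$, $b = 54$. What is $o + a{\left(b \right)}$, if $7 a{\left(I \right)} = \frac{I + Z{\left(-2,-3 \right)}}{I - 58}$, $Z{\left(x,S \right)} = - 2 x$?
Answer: $- \frac{86844017}{14} \approx -6.2031 \cdot 10^{6}$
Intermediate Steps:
$a{\left(I \right)} = \frac{4 + I}{7 \left(-58 + I\right)}$ ($a{\left(I \right)} = \frac{\left(I - -4\right) \frac{1}{I - 58}}{7} = \frac{\left(I + 4\right) \frac{1}{-58 + I}}{7} = \frac{\left(4 + I\right) \frac{1}{-58 + I}}{7} = \frac{\frac{1}{-58 + I} \left(4 + I\right)}{7} = \frac{4 + I}{7 \left(-58 + I\right)}$)
$o = -6203142$ ($o = - 6 \left(2456 - 509\right) \left(-1851 + 2382\right) = - 6 \cdot 1947 \cdot 531 = \left(-6\right) 1033857 = -6203142$)
$o + a{\left(b \right)} = -6203142 + \frac{4 + 54}{7 \left(-58 + 54\right)} = -6203142 + \frac{1}{7} \frac{1}{-4} \cdot 58 = -6203142 + \frac{1}{7} \left(- \frac{1}{4}\right) 58 = -6203142 - \frac{29}{14} = - \frac{86844017}{14}$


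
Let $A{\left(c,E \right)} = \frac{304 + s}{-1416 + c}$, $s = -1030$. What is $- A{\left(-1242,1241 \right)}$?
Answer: $- \frac{121}{443} \approx -0.27314$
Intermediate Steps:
$A{\left(c,E \right)} = - \frac{726}{-1416 + c}$ ($A{\left(c,E \right)} = \frac{304 - 1030}{-1416 + c} = - \frac{726}{-1416 + c}$)
$- A{\left(-1242,1241 \right)} = - \frac{-726}{-1416 - 1242} = - \frac{-726}{-2658} = - \frac{\left(-726\right) \left(-1\right)}{2658} = \left(-1\right) \frac{121}{443} = - \frac{121}{443}$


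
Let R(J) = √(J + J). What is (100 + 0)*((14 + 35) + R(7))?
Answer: 4900 + 100*√14 ≈ 5274.2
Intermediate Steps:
R(J) = √2*√J (R(J) = √(2*J) = √2*√J)
(100 + 0)*((14 + 35) + R(7)) = (100 + 0)*((14 + 35) + √2*√7) = 100*(49 + √14) = 4900 + 100*√14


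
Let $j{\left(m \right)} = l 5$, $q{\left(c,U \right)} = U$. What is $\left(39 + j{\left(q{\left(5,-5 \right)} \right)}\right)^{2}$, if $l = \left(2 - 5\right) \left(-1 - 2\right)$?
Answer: $7056$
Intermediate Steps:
$l = 9$ ($l = \left(-3\right) \left(-3\right) = 9$)
$j{\left(m \right)} = 45$ ($j{\left(m \right)} = 9 \cdot 5 = 45$)
$\left(39 + j{\left(q{\left(5,-5 \right)} \right)}\right)^{2} = \left(39 + 45\right)^{2} = 84^{2} = 7056$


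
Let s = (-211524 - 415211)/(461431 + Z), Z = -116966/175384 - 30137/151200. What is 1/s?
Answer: -1529529042774749/2077474604436000 ≈ -0.73624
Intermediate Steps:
Z = -2871350851/3314757600 (Z = -116966*1/175384 - 30137*1/151200 = -58483/87692 - 30137/151200 = -2871350851/3314757600 ≈ -0.86623)
s = -2077474604436000/1529529042774749 (s = (-211524 - 415211)/(461431 - 2871350851/3314757600) = -626735/1529529042774749/3314757600 = -626735*3314757600/1529529042774749 = -2077474604436000/1529529042774749 ≈ -1.3582)
1/s = 1/(-2077474604436000/1529529042774749) = -1529529042774749/2077474604436000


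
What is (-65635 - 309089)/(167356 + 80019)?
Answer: -374724/247375 ≈ -1.5148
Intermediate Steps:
(-65635 - 309089)/(167356 + 80019) = -374724/247375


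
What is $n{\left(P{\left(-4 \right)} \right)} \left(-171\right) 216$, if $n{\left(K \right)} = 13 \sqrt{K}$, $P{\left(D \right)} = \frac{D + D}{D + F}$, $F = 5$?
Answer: $- 960336 i \sqrt{2} \approx - 1.3581 \cdot 10^{6} i$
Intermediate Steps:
$P{\left(D \right)} = \frac{2 D}{5 + D}$ ($P{\left(D \right)} = \frac{D + D}{D + 5} = \frac{2 D}{5 + D}$)
$n{\left(P{\left(-4 \right)} \right)} \left(-171\right) 216 = 13 \sqrt{2 \left(-4\right) \frac{1}{5 - 4}} \left(-171\right) 216 = 13 \sqrt{2 \left(-4\right) 1^{-1}} \left(-171\right) 216 = 13 \sqrt{2 \left(-4\right) 1} \left(-171\right) 216 = 13 \sqrt{-8} \left(-171\right) 216 = 13 \cdot 2 i \sqrt{2} \left(-171\right) 216 = 26 i \sqrt{2} \left(-171\right) 216 = - 4446 i \sqrt{2} \cdot 216 = - 960336 i \sqrt{2}$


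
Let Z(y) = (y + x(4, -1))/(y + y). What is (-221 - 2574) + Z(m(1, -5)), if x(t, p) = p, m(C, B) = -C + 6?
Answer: -13973/5 ≈ -2794.6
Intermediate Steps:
m(C, B) = 6 - C
Z(y) = (-1 + y)/(2*y) (Z(y) = (y - 1)/(y + y) = (-1 + y)/((2*y)) = (-1 + y)*(1/(2*y)) = (-1 + y)/(2*y))
(-221 - 2574) + Z(m(1, -5)) = (-221 - 2574) + (-1 + (6 - 1*1))/(2*(6 - 1*1)) = -2795 + (-1 + (6 - 1))/(2*(6 - 1)) = -2795 + (1/2)*(-1 + 5)/5 = -2795 + (1/2)*(1/5)*4 = -2795 + 2/5 = -13973/5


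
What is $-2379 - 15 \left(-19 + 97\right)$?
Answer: $-3549$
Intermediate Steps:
$-2379 - 15 \left(-19 + 97\right) = -2379 - 15 \cdot 78 = -2379 - 1170 = -3549$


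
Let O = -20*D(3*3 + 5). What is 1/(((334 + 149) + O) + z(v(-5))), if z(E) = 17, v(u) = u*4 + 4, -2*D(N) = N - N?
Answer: 1/500 ≈ 0.0020000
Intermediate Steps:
D(N) = 0 (D(N) = -(N - N)/2 = -½*0 = 0)
v(u) = 4 + 4*u (v(u) = 4*u + 4 = 4 + 4*u)
O = 0 (O = -20*0 = 0)
1/(((334 + 149) + O) + z(v(-5))) = 1/(((334 + 149) + 0) + 17) = 1/((483 + 0) + 17) = 1/(483 + 17) = 1/500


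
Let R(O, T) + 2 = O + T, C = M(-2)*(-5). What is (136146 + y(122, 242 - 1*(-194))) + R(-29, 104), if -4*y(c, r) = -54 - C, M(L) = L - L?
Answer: 272465/2 ≈ 1.3623e+5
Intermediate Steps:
M(L) = 0
C = 0 (C = 0*(-5) = 0)
R(O, T) = -2 + O + T (R(O, T) = -2 + (O + T) = -2 + O + T)
y(c, r) = 27/2 (y(c, r) = -(-54 - 1*0)/4 = -(-54 + 0)/4 = -1/4*(-54) = 27/2)
(136146 + y(122, 242 - 1*(-194))) + R(-29, 104) = (136146 + 27/2) + (-2 - 29 + 104) = 272319/2 + 73 = 272465/2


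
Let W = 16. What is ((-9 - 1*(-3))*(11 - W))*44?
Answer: 1320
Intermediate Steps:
((-9 - 1*(-3))*(11 - W))*44 = ((-9 - 1*(-3))*(11 - 1*16))*44 = ((-9 + 3)*(11 - 16))*44 = -6*(-5)*44 = 30*44 = 1320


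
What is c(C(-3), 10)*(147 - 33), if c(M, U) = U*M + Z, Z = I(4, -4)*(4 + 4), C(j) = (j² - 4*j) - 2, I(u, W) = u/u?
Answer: 22572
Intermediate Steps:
I(u, W) = 1
C(j) = -2 + j² - 4*j
Z = 8 (Z = 1*(4 + 4) = 1*8 = 8)
c(M, U) = 8 + M*U (c(M, U) = U*M + 8 = M*U + 8 = 8 + M*U)
c(C(-3), 10)*(147 - 33) = (8 + (-2 + (-3)² - 4*(-3))*10)*(147 - 33) = (8 + (-2 + 9 + 12)*10)*114 = (8 + 19*10)*114 = (8 + 190)*114 = 198*114 = 22572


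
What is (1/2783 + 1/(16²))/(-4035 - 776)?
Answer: -3039/3427587328 ≈ -8.8663e-7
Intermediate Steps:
(1/2783 + 1/(16²))/(-4035 - 776) = (1/2783 + 1/256)/(-4811) = (1/2783 + 1/256)*(-1/4811) = (3039/712448)*(-1/4811) = -3039/3427587328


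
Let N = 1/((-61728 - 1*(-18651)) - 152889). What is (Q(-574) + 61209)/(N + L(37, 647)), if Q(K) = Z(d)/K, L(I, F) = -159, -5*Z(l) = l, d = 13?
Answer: -17212658226669/44712583825 ≈ -384.96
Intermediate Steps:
Z(l) = -l/5
Q(K) = -13/(5*K) (Q(K) = (-⅕*13)/K = -13/(5*K))
N = -1/195966 (N = 1/((-61728 + 18651) - 152889) = 1/(-43077 - 152889) = 1/(-195966) = -1/195966 ≈ -5.1029e-6)
(Q(-574) + 61209)/(N + L(37, 647)) = (-13/5/(-574) + 61209)/(-1/195966 - 159) = (-13/5*(-1/574) + 61209)/(-31158595/195966) = (13/2870 + 61209)*(-195966/31158595) = (175669843/2870)*(-195966/31158595) = -17212658226669/44712583825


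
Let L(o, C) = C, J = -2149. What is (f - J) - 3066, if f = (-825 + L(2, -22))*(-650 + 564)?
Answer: 71925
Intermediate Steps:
f = 72842 (f = (-825 - 22)*(-650 + 564) = -847*(-86) = 72842)
(f - J) - 3066 = (72842 - 1*(-2149)) - 3066 = (72842 + 2149) - 3066 = 74991 - 3066 = 71925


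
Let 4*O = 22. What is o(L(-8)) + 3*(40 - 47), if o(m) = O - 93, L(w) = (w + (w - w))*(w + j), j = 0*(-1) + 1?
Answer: -217/2 ≈ -108.50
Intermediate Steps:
O = 11/2 (O = (¼)*22 = 11/2 ≈ 5.5000)
j = 1 (j = 0 + 1 = 1)
L(w) = w*(1 + w) (L(w) = (w + (w - w))*(w + 1) = (w + 0)*(1 + w) = w*(1 + w))
o(m) = -175/2 (o(m) = 11/2 - 93 = -175/2)
o(L(-8)) + 3*(40 - 47) = -175/2 + 3*(40 - 47) = -175/2 + 3*(-7) = -175/2 - 21 = -217/2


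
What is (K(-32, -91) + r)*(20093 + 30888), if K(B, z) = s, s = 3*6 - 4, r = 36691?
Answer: 1871257605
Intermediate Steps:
s = 14 (s = 18 - 4 = 14)
K(B, z) = 14
(K(-32, -91) + r)*(20093 + 30888) = (14 + 36691)*(20093 + 30888) = 36705*50981 = 1871257605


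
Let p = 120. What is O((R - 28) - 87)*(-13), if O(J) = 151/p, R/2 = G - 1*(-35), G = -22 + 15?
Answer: -1963/120 ≈ -16.358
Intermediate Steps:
G = -7
R = 56 (R = 2*(-7 - 1*(-35)) = 2*(-7 + 35) = 2*28 = 56)
O(J) = 151/120
O((R - 28) - 87)*(-13) = (151/120)*(-13) = -1963/120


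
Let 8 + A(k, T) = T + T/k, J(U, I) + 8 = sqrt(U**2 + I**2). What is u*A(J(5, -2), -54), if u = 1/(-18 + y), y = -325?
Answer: 1738/12005 - 54*sqrt(29)/12005 ≈ 0.12055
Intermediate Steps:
u = -1/343 (u = 1/(-18 - 325) = 1/(-343) = -1/343 ≈ -0.0029155)
J(U, I) = -8 + sqrt(I**2 + U**2) (J(U, I) = -8 + sqrt(U**2 + I**2) = -8 + sqrt(I**2 + U**2))
A(k, T) = -8 + T + T/k (A(k, T) = -8 + (T + T/k) = -8 + T + T/k)
u*A(J(5, -2), -54) = -(-8 - 54 - 54/(-8 + sqrt((-2)**2 + 5**2)))/343 = -(-8 - 54 - 54/(-8 + sqrt(4 + 25)))/343 = -(-8 - 54 - 54/(-8 + sqrt(29)))/343 = -(-62 - 54/(-8 + sqrt(29)))/343 = 62/343 + 54/(343*(-8 + sqrt(29)))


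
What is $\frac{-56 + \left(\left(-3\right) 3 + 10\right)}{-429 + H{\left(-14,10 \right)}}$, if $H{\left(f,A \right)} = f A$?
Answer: $\frac{55}{569} \approx 0.096661$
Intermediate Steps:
$H{\left(f,A \right)} = A f$
$\frac{-56 + \left(\left(-3\right) 3 + 10\right)}{-429 + H{\left(-14,10 \right)}} = \frac{-56 + \left(\left(-3\right) 3 + 10\right)}{-429 + 10 \left(-14\right)} = \frac{-56 + \left(-9 + 10\right)}{-429 - 140} = \frac{-56 + 1}{-569} = \left(-55\right) \left(- \frac{1}{569}\right) = \frac{55}{569}$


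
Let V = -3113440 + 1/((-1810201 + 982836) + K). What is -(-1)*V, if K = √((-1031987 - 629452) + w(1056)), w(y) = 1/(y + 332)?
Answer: -2958184866184250083260/950133892473631 - 2*I*√800208833857/950133892473631 ≈ -3.1134e+6 - 1.883e-9*I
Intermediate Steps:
w(y) = 1/(332 + y)
K = I*√800208833857/694 (K = √((-1031987 - 629452) + 1/(332 + 1056)) = √(-1661439 + 1/1388) = √(-2306077331/1388) = I*√800208833857/694 ≈ 1289.0*I)
V = -3113440 + 1/(-827365 + I*√800208833857/694) (V = -3113440 + 1/((-1810201 + 982836) + I*√800208833857/694) = -3113440 + 1/(-827365 + I*√800208833857/694) ≈ -3.1134e+6 - 1.883e-9*I)
-(-1)*V = -(-1)*(-2958184866184250083260/950133892473631 - 2*I*√800208833857/950133892473631) = -(2958184866184250083260/950133892473631 + 2*I*√800208833857/950133892473631) = -2958184866184250083260/950133892473631 - 2*I*√800208833857/950133892473631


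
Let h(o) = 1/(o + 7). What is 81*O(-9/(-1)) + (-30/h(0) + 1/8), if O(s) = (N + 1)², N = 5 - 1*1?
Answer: 14521/8 ≈ 1815.1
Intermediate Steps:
h(o) = 1/(7 + o)
N = 4 (N = 5 - 1 = 4)
O(s) = 25 (O(s) = (4 + 1)² = 5² = 25)
81*O(-9/(-1)) + (-30/h(0) + 1/8) = 81*25 + (-30/(1/(7 + 0)) + 1/8) = 2025 + (-30/(1/7) + 1*(⅛)) = 2025 + (-30/⅐ + ⅛) = 2025 + (-30*7 + ⅛) = 2025 + (-210 + ⅛) = 2025 - 1679/8 = 14521/8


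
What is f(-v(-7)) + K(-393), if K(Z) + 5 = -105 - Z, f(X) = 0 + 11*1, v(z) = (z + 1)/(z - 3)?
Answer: 294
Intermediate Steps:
v(z) = (1 + z)/(-3 + z)
f(X) = 11 (f(X) = 0 + 11 = 11)
K(Z) = -110 - Z (K(Z) = -5 + (-105 - Z) = -110 - Z)
f(-v(-7)) + K(-393) = 11 + (-110 - 1*(-393)) = 11 + (-110 + 393) = 11 + 283 = 294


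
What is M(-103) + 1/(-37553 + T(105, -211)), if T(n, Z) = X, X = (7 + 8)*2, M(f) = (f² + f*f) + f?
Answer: 792298144/37523 ≈ 21115.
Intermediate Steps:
M(f) = f + 2*f² (M(f) = (f² + f²) + f = 2*f² + f = f + 2*f²)
X = 30 (X = 15*2 = 30)
T(n, Z) = 30
M(-103) + 1/(-37553 + T(105, -211)) = -103*(1 + 2*(-103)) + 1/(-37553 + 30) = -103*(1 - 206) + 1/(-37523) = -103*(-205) - 1/37523 = 21115 - 1/37523 = 792298144/37523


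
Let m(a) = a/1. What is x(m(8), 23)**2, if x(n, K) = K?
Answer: 529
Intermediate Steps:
m(a) = a (m(a) = a*1 = a)
x(m(8), 23)**2 = 23**2 = 529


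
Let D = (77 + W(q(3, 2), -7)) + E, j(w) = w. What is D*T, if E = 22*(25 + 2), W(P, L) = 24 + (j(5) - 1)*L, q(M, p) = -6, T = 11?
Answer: 7337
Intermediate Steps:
W(P, L) = 24 + 4*L (W(P, L) = 24 + (5 - 1)*L = 24 + 4*L)
E = 594 (E = 22*27 = 594)
D = 667 (D = (77 + (24 + 4*(-7))) + 594 = (77 + (24 - 28)) + 594 = (77 - 4) + 594 = 73 + 594 = 667)
D*T = 667*11 = 7337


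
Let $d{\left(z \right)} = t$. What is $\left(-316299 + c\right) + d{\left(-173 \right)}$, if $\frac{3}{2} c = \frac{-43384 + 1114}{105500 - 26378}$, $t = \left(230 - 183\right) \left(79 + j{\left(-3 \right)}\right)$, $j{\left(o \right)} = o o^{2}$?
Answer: $- \frac{12416431745}{39561} \approx -3.1386 \cdot 10^{5}$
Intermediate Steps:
$j{\left(o \right)} = o^{3}$
$t = 2444$ ($t = \left(230 - 183\right) \left(79 + \left(-3\right)^{3}\right) = 47 \left(79 - 27\right) = 47 \cdot 52 = 2444$)
$d{\left(z \right)} = 2444$
$c = - \frac{14090}{39561}$ ($c = \frac{2 \frac{-43384 + 1114}{105500 - 26378}}{3} = \frac{2 \left(- \frac{42270}{79122}\right)}{3} = \frac{2 \left(\left(-42270\right) \frac{1}{79122}\right)}{3} = \frac{2}{3} \left(- \frac{7045}{13187}\right) = - \frac{14090}{39561} \approx -0.35616$)
$\left(-316299 + c\right) + d{\left(-173 \right)} = \left(-316299 - \frac{14090}{39561}\right) + 2444 = - \frac{12513118829}{39561} + 2444 = - \frac{12416431745}{39561}$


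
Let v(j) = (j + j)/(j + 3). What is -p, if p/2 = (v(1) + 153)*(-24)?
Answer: 7368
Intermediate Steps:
v(j) = 2*j/(3 + j) (v(j) = (2*j)/(3 + j) = 2*j/(3 + j))
p = -7368 (p = 2*((2*1/(3 + 1) + 153)*(-24)) = 2*((2*1/4 + 153)*(-24)) = 2*((2*1*(1/4) + 153)*(-24)) = 2*((1/2 + 153)*(-24)) = 2*((307/2)*(-24)) = 2*(-3684) = -7368)
-p = -1*(-7368) = 7368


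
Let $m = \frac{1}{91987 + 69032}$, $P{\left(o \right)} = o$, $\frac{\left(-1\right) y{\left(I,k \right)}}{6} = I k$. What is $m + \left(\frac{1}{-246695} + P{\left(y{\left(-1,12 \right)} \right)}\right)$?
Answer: $\frac{2860026004436}{39722582205} \approx 72.0$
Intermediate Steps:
$y{\left(I,k \right)} = - 6 I k$
$m = \frac{1}{161019} \approx 6.2104 \cdot 10^{-6}$
$m + \left(\frac{1}{-246695} + P{\left(y{\left(-1,12 \right)} \right)}\right) = \frac{1}{161019} + \left(\frac{1}{-246695} - \left(-6\right) 12\right) = \frac{1}{161019} + \left(- \frac{1}{246695} + 72\right) = \frac{1}{161019} + \frac{17762039}{246695} = \frac{2860026004436}{39722582205}$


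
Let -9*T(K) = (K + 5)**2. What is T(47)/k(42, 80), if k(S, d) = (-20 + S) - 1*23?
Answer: 2704/9 ≈ 300.44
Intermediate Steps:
k(S, d) = -43 + S (k(S, d) = (-20 + S) - 23 = -43 + S)
T(K) = -(5 + K)**2/9 (T(K) = -(K + 5)**2/9 = -(5 + K)**2/9)
T(47)/k(42, 80) = (-(5 + 47)**2/9)/(-43 + 42) = -1/9*52**2/(-1) = -1/9*2704*(-1) = -2704/9*(-1) = 2704/9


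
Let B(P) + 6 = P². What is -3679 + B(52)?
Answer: -981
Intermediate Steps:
B(P) = -6 + P²
-3679 + B(52) = -3679 + (-6 + 52²) = -3679 + (-6 + 2704) = -3679 + 2698 = -981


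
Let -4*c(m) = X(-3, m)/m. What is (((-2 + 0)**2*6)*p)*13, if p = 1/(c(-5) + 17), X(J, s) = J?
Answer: 6240/337 ≈ 18.516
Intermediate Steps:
c(m) = 3/(4*m) (c(m) = -(-3)/(4*m) = 3/(4*m))
p = 20/337 (p = 1/((3/4)/(-5) + 17) = 1/((3/4)*(-1/5) + 17) = 1/(-3/20 + 17) = 1/(337/20) = 20/337 ≈ 0.059347)
(((-2 + 0)**2*6)*p)*13 = (((-2 + 0)**2*6)*(20/337))*13 = (((-2)**2*6)*(20/337))*13 = ((4*6)*(20/337))*13 = (24*(20/337))*13 = (480/337)*13 = 6240/337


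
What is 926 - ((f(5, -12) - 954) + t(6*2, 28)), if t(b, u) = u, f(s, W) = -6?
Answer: 1858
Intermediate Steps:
926 - ((f(5, -12) - 954) + t(6*2, 28)) = 926 - ((-6 - 954) + 28) = 926 - (-960 + 28) = 926 - 1*(-932) = 926 + 932 = 1858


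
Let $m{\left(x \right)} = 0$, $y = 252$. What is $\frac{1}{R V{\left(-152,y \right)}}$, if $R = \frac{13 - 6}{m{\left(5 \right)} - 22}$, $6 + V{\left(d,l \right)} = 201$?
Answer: $- \frac{22}{1365} \approx -0.016117$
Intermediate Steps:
$V{\left(d,l \right)} = 195$ ($V{\left(d,l \right)} = -6 + 201 = 195$)
$R = - \frac{7}{22}$ ($R = \frac{13 - 6}{0 - 22} = \frac{7}{-22} = 7 \left(- \frac{1}{22}\right) = - \frac{7}{22} \approx -0.31818$)
$\frac{1}{R V{\left(-152,y \right)}} = \frac{1}{\left(- \frac{7}{22}\right) 195} = \frac{1}{- \frac{1365}{22}} = - \frac{22}{1365}$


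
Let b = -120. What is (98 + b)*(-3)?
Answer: 66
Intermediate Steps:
(98 + b)*(-3) = (98 - 120)*(-3) = -22*(-3) = 66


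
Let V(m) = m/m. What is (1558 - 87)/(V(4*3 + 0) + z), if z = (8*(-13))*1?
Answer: -1471/103 ≈ -14.282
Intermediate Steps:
V(m) = 1
z = -104 (z = -104*1 = -104)
(1558 - 87)/(V(4*3 + 0) + z) = (1558 - 87)/(1 - 104) = 1471/(-103) = 1471*(-1/103) = -1471/103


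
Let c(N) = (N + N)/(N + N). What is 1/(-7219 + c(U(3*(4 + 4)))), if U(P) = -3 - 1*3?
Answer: -1/7218 ≈ -0.00013854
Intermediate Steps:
U(P) = -6 (U(P) = -3 - 3 = -6)
c(N) = 1 (c(N) = (2*N)/((2*N)) = (2*N)*(1/(2*N)) = 1)
1/(-7219 + c(U(3*(4 + 4)))) = 1/(-7219 + 1) = 1/(-7218) = -1/7218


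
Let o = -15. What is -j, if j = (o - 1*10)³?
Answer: 15625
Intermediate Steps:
j = -15625 (j = (-15 - 1*10)³ = (-15 - 10)³ = (-25)³ = -15625)
-j = -1*(-15625) = 15625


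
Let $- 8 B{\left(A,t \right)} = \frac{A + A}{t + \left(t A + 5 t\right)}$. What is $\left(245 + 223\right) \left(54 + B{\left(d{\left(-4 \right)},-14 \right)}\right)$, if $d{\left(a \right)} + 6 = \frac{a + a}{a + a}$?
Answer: $\frac{353223}{14} \approx 25230.0$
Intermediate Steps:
$d{\left(a \right)} = -5$ ($d{\left(a \right)} = -6 + \frac{a + a}{a + a} = -6 + \frac{2 a}{2 a} = -6 + 2 a \frac{1}{2 a} = -6 + 1 = -5$)
$B{\left(A,t \right)} = - \frac{A}{4 \left(6 t + A t\right)}$ ($B{\left(A,t \right)} = - \frac{\left(A + A\right) \frac{1}{t + \left(t A + 5 t\right)}}{8} = - \frac{2 A \frac{1}{t + \left(A t + 5 t\right)}}{8} = - \frac{2 A \frac{1}{t + \left(5 t + A t\right)}}{8} = - \frac{2 A \frac{1}{6 t + A t}}{8} = - \frac{A}{4 \left(6 t + A t\right)}$)
$\left(245 + 223\right) \left(54 + B{\left(d{\left(-4 \right)},-14 \right)}\right) = \left(245 + 223\right) \left(54 - - \frac{5}{4 \left(-14\right) \left(6 - 5\right)}\right) = 468 \left(54 - \left(- \frac{5}{4}\right) \left(- \frac{1}{14}\right) 1^{-1}\right) = 468 \left(54 - \left(- \frac{5}{4}\right) \left(- \frac{1}{14}\right) 1\right) = 468 \left(54 - \frac{5}{56}\right) = 468 \cdot \frac{3019}{56} = \frac{353223}{14}$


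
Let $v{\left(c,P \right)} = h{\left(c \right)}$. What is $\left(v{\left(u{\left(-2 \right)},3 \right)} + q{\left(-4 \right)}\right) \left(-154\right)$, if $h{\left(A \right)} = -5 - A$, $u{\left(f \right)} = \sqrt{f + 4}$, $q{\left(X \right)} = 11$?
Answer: $-924 + 154 \sqrt{2} \approx -706.21$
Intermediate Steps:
$u{\left(f \right)} = \sqrt{4 + f}$
$v{\left(c,P \right)} = -5 - c$
$\left(v{\left(u{\left(-2 \right)},3 \right)} + q{\left(-4 \right)}\right) \left(-154\right) = \left(\left(-5 - \sqrt{4 - 2}\right) + 11\right) \left(-154\right) = \left(\left(-5 - \sqrt{2}\right) + 11\right) \left(-154\right) = \left(6 - \sqrt{2}\right) \left(-154\right) = -924 + 154 \sqrt{2}$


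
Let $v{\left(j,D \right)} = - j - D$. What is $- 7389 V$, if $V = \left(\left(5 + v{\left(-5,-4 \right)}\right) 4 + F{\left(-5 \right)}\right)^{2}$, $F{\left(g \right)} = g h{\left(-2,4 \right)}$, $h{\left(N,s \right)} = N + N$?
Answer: $-42678864$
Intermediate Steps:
$v{\left(j,D \right)} = - D - j$
$h{\left(N,s \right)} = 2 N$
$F{\left(g \right)} = - 4 g$ ($F{\left(g \right)} = g 2 \left(-2\right) = g \left(-4\right) = - 4 g$)
$V = 5776$ ($V = \left(\left(5 - -9\right) 4 - -20\right)^{2} = \left(\left(5 + \left(4 + 5\right)\right) 4 + 20\right)^{2} = \left(\left(5 + 9\right) 4 + 20\right)^{2} = \left(14 \cdot 4 + 20\right)^{2} = \left(56 + 20\right)^{2} = 76^{2} = 5776$)
$- 7389 V = \left(-7389\right) 5776 = -42678864$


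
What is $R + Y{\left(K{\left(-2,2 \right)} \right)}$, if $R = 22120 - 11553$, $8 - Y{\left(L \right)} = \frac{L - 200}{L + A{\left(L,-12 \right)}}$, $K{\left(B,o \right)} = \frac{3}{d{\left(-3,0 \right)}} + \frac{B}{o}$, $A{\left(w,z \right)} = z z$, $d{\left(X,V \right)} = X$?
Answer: $\frac{750926}{71} \approx 10576.0$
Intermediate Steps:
$A{\left(w,z \right)} = z^{2}$
$K{\left(B,o \right)} = -1 + \frac{B}{o}$ ($K{\left(B,o \right)} = \frac{3}{-3} + \frac{B}{o} = 3 \left(- \frac{1}{3}\right) + \frac{B}{o} = -1 + \frac{B}{o}$)
$Y{\left(L \right)} = 8 - \frac{-200 + L}{144 + L}$ ($Y{\left(L \right)} = 8 - \frac{L - 200}{L + \left(-12\right)^{2}} = 8 - \frac{-200 + L}{L + 144} = 8 - \frac{-200 + L}{144 + L}$)
$R = 10567$ ($R = 22120 - 11553 = 10567$)
$R + Y{\left(K{\left(-2,2 \right)} \right)} = 10567 + \frac{1352 + 7 \frac{-2 - 2}{2}}{144 + \frac{-2 - 2}{2}} = 10567 + \frac{1352 + 7 \cdot \frac{1}{2} \left(-4\right)}{144 + \frac{1}{2} \left(-4\right)} = 10567 + \frac{1352 + 7 \left(-2\right)}{144 - 2} = 10567 + \frac{1352 - 14}{142} = 10567 + \frac{1}{142} \cdot 1338 = 10567 + \frac{669}{71} = \frac{750926}{71}$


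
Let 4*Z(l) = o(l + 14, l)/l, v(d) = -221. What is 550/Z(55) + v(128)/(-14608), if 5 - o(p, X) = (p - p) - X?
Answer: 88379063/43824 ≈ 2016.7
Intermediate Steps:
o(p, X) = 5 + X (o(p, X) = 5 - ((p - p) - X) = 5 - (0 - X) = 5 - (-1)*X = 5 + X)
Z(l) = (5 + l)/(4*l) (Z(l) = ((5 + l)/l)/4 = (5 + l)/(4*l))
550/Z(55) + v(128)/(-14608) = 550/(((¼)*(5 + 55)/55)) - 221/(-14608) = 550/(((¼)*(1/55)*60)) - 221*(-1/14608) = 550/(3/11) + 221/14608 = 550*(11/3) + 221/14608 = 6050/3 + 221/14608 = 88379063/43824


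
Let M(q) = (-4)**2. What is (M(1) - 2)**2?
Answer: 196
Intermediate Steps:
M(q) = 16
(M(1) - 2)**2 = (16 - 2)**2 = 14**2 = 196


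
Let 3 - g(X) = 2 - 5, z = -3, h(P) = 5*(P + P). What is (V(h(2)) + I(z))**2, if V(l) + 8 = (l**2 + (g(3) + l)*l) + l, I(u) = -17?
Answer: 837225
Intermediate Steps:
h(P) = 10*P (h(P) = 5*(2*P) = 10*P)
g(X) = 6 (g(X) = 3 - (2 - 5) = 3 - 1*(-3) = 3 + 3 = 6)
V(l) = -8 + l + l**2 + l*(6 + l) (V(l) = -8 + ((l**2 + (6 + l)*l) + l) = -8 + ((l**2 + l*(6 + l)) + l) = -8 + (l + l**2 + l*(6 + l)) = -8 + l + l**2 + l*(6 + l))
(V(h(2)) + I(z))**2 = ((-8 + 2*(10*2)**2 + 7*(10*2)) - 17)**2 = ((-8 + 2*20**2 + 7*20) - 17)**2 = ((-8 + 2*400 + 140) - 17)**2 = ((-8 + 800 + 140) - 17)**2 = (932 - 17)**2 = 915**2 = 837225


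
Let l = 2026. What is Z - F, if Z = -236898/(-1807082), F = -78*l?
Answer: 142784895597/903541 ≈ 1.5803e+5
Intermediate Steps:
F = -158028 (F = -78*2026 = -158028)
Z = 118449/903541 (Z = -236898*(-1/1807082) = 118449/903541 ≈ 0.13109)
Z - F = 118449/903541 - 1*(-158028) = 118449/903541 + 158028 = 142784895597/903541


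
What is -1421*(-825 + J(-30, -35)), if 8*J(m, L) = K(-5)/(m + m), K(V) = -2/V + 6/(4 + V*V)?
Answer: 351698039/300 ≈ 1.1723e+6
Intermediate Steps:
K(V) = -2/V + 6/(4 + V**2)
J(m, L) = 11/(290*m) (J(m, L) = ((2*(-4 - 1*(-5)**2 + 3*(-5))/(-5*(4 + (-5)**2)))/(m + m))/8 = ((2*(-1/5)*(-4 - 1*25 - 15)/(4 + 25))/((2*m)))/8 = ((2*(-1/5)*(-4 - 25 - 15)/29)*(1/(2*m)))/8 = ((2*(-1/5)*(1/29)*(-44))*(1/(2*m)))/8 = (88*(1/(2*m))/145)/8 = (44/(145*m))/8 = 11/(290*m))
-1421*(-825 + J(-30, -35)) = -1421*(-825 + (11/290)/(-30)) = -1421*(-825 + (11/290)*(-1/30)) = -1421*(-825 - 11/8700) = -1421*(-7177511/8700) = 351698039/300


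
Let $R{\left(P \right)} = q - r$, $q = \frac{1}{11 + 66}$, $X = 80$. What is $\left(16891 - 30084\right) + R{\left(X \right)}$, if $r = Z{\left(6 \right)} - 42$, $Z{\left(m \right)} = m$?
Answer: $- \frac{1013088}{77} \approx -13157.0$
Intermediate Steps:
$q = \frac{1}{77} \approx 0.012987$
$r = -36$ ($r = 6 - 42 = -36$)
$R{\left(P \right)} = \frac{2773}{77}$ ($R{\left(P \right)} = \frac{1}{77} - -36 = \frac{1}{77} + 36 = \frac{2773}{77}$)
$\left(16891 - 30084\right) + R{\left(X \right)} = \left(16891 - 30084\right) + \frac{2773}{77} = -13193 + \frac{2773}{77} = - \frac{1013088}{77}$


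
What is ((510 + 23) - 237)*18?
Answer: 5328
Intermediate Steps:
((510 + 23) - 237)*18 = (533 - 237)*18 = 296*18 = 5328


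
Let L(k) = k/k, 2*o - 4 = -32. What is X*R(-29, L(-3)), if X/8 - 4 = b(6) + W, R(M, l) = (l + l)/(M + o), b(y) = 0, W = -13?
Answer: 144/43 ≈ 3.3488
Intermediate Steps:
o = -14 (o = 2 + (1/2)*(-32) = 2 - 16 = -14)
L(k) = 1
R(M, l) = 2*l/(-14 + M) (R(M, l) = (l + l)/(M - 14) = (2*l)/(-14 + M) = 2*l/(-14 + M))
X = -72 (X = 32 + 8*(0 - 13) = 32 + 8*(-13) = 32 - 104 = -72)
X*R(-29, L(-3)) = -144/(-14 - 29) = -144/(-43) = -144*(-1)/43 = -72*(-2/43) = 144/43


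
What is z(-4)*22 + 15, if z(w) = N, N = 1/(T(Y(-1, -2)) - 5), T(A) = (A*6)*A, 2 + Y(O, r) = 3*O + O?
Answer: 3187/211 ≈ 15.104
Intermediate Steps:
Y(O, r) = -2 + 4*O (Y(O, r) = -2 + (3*O + O) = -2 + 4*O)
T(A) = 6*A² (T(A) = (6*A)*A = 6*A²)
N = 1/211 (N = 1/(6*(-2 + 4*(-1))² - 5) = 1/(6*(-2 - 4)² - 5) = 1/(6*(-6)² - 5) = 1/(6*36 - 5) = 1/(216 - 5) = 1/211 ≈ 0.0047393)
z(w) = 1/211
z(-4)*22 + 15 = (1/211)*22 + 15 = 22/211 + 15 = 3187/211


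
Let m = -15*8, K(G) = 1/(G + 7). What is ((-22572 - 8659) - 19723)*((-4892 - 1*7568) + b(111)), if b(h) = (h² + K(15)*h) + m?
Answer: 142339999/11 ≈ 1.2940e+7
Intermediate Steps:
K(G) = 1/(7 + G)
m = -120
b(h) = -120 + h² + h/22 (b(h) = (h² + h/(7 + 15)) - 120 = (h² + h/22) - 120 = -120 + h² + h/22)
((-22572 - 8659) - 19723)*((-4892 - 1*7568) + b(111)) = ((-22572 - 8659) - 19723)*((-4892 - 1*7568) + (-120 + 111² + (1/22)*111)) = (-31231 - 19723)*((-4892 - 7568) + (-120 + 12321 + 111/22)) = -50954*(-12460 + 268533/22) = -50954*(-5587/22) = 142339999/11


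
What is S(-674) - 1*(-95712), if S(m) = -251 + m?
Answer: 94787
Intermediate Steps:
S(-674) - 1*(-95712) = (-251 - 674) - 1*(-95712) = -925 + 95712 = 94787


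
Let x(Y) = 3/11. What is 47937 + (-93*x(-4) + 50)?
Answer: 527578/11 ≈ 47962.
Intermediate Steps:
x(Y) = 3/11 (x(Y) = 3*(1/11) = 3/11)
47937 + (-93*x(-4) + 50) = 47937 + (-93*3/11 + 50) = 47937 + (-279/11 + 50) = 47937 + 271/11 = 527578/11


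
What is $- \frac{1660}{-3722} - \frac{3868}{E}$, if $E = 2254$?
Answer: $- \frac{2663764}{2097347} \approx -1.2701$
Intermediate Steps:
$- \frac{1660}{-3722} - \frac{3868}{E} = - \frac{1660}{-3722} - \frac{3868}{2254} = \left(-1660\right) \left(- \frac{1}{3722}\right) - \frac{1934}{1127} = \frac{830}{1861} - \frac{1934}{1127} = - \frac{2663764}{2097347}$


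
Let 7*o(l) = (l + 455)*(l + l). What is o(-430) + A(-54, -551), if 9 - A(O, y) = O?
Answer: -21059/7 ≈ -3008.4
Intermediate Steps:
o(l) = 2*l*(455 + l)/7 (o(l) = ((l + 455)*(l + l))/7 = ((455 + l)*(2*l))/7 = (2*l*(455 + l))/7 = 2*l*(455 + l)/7)
A(O, y) = 9 - O
o(-430) + A(-54, -551) = (2/7)*(-430)*(455 - 430) + (9 - 1*(-54)) = (2/7)*(-430)*25 + (9 + 54) = -21500/7 + 63 = -21059/7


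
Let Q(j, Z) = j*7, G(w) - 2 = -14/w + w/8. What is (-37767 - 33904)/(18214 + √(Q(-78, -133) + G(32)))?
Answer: -20886649504/5308005383 + 286684*I*√8647/5308005383 ≈ -3.9349 + 0.0050223*I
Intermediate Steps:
G(w) = 2 - 14/w + w/8 (G(w) = 2 + (-14/w + w/8) = 2 - 14/w + w/8)
Q(j, Z) = 7*j
(-37767 - 33904)/(18214 + √(Q(-78, -133) + G(32))) = (-37767 - 33904)/(18214 + √(7*(-78) + (2 - 14/32 + (⅛)*32))) = -71671/(18214 + √(-546 + (2 - 14*1/32 + 4))) = -71671/(18214 + √(-546 + (2 - 7/16 + 4))) = -71671/(18214 + √(-546 + 89/16)) = -71671/(18214 + √(-8647/16)) = -71671/(18214 + I*√8647/4)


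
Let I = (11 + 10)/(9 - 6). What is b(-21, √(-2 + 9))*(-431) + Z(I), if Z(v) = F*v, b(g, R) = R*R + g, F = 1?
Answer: 6041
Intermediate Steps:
b(g, R) = g + R² (b(g, R) = R² + g = g + R²)
I = 7 (I = 21/3 = 21*(⅓) = 7)
Z(v) = v (Z(v) = 1*v = v)
b(-21, √(-2 + 9))*(-431) + Z(I) = (-21 + (√(-2 + 9))²)*(-431) + 7 = (-21 + (√7)²)*(-431) + 7 = (-21 + 7)*(-431) + 7 = -14*(-431) + 7 = 6034 + 7 = 6041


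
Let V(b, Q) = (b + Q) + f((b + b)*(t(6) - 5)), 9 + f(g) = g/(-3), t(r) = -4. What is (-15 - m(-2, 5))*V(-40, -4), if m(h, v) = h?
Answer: 3809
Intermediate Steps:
f(g) = -9 - g/3 (f(g) = -9 + g/(-3) = -9 + g*(-⅓) = -9 - g/3)
V(b, Q) = -9 + Q + 7*b (V(b, Q) = (b + Q) + (-9 - (b + b)*(-4 - 5)/3) = (Q + b) + (-9 - 2*b*(-9)/3) = (Q + b) + (-9 - (-6)*b) = (Q + b) + (-9 + 6*b) = -9 + Q + 7*b)
(-15 - m(-2, 5))*V(-40, -4) = (-15 - 1*(-2))*(-9 - 4 + 7*(-40)) = (-15 + 2)*(-9 - 4 - 280) = -13*(-293) = 3809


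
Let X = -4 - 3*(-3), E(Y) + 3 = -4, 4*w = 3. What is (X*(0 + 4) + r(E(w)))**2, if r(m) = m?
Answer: 169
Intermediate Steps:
w = 3/4 (w = (1/4)*3 = 3/4 ≈ 0.75000)
E(Y) = -7 (E(Y) = -3 - 4 = -7)
X = 5 (X = -4 + 9 = 5)
(X*(0 + 4) + r(E(w)))**2 = (5*(0 + 4) - 7)**2 = (5*4 - 7)**2 = (20 - 7)**2 = 13**2 = 169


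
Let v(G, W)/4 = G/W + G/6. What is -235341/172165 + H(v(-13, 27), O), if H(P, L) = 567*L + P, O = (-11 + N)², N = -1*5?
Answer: 674676946763/4648455 ≈ 1.4514e+5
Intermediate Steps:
N = -5
O = 256 (O = (-11 - 5)² = (-16)² = 256)
v(G, W) = 2*G/3 + 4*G/W (v(G, W) = 4*(G/W + G/6) = 4*(G/6 + G/W) = 2*G/3 + 4*G/W)
H(P, L) = P + 567*L
-235341/172165 + H(v(-13, 27), O) = -235341/172165 + ((⅔)*(-13)*(6 + 27)/27 + 567*256) = -235341*1/172165 + ((⅔)*(-13)*(1/27)*33 + 145152) = -235341/172165 + (-286/27 + 145152) = -235341/172165 + 3918818/27 = 674676946763/4648455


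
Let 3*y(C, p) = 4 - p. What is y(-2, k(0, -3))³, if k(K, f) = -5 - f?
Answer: 8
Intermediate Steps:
y(C, p) = 4/3 - p/3 (y(C, p) = (4 - p)/3 = 4/3 - p/3)
y(-2, k(0, -3))³ = (4/3 - (-5 - 1*(-3))/3)³ = (4/3 - (-5 + 3)/3)³ = (4/3 - ⅓*(-2))³ = (4/3 + ⅔)³ = 2³ = 8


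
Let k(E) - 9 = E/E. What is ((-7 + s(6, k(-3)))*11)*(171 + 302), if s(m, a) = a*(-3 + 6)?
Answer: 119669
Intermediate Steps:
k(E) = 10 (k(E) = 9 + E/E = 9 + 1 = 10)
s(m, a) = 3*a (s(m, a) = a*3 = 3*a)
((-7 + s(6, k(-3)))*11)*(171 + 302) = ((-7 + 3*10)*11)*(171 + 302) = ((-7 + 30)*11)*473 = (23*11)*473 = 253*473 = 119669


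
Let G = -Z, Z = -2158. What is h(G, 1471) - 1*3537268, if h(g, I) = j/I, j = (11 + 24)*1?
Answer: -5203321193/1471 ≈ -3.5373e+6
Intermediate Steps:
j = 35 (j = 35*1 = 35)
G = 2158 (G = -1*(-2158) = 2158)
h(g, I) = 35/I
h(G, 1471) - 1*3537268 = 35/1471 - 1*3537268 = 35*(1/1471) - 3537268 = 35/1471 - 3537268 = -5203321193/1471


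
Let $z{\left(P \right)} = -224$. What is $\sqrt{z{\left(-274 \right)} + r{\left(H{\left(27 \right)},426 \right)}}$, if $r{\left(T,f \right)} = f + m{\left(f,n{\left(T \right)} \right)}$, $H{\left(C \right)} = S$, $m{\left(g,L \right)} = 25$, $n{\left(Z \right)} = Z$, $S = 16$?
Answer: $\sqrt{227} \approx 15.067$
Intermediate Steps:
$H{\left(C \right)} = 16$
$r{\left(T,f \right)} = 25 + f$ ($r{\left(T,f \right)} = f + 25 = 25 + f$)
$\sqrt{z{\left(-274 \right)} + r{\left(H{\left(27 \right)},426 \right)}} = \sqrt{-224 + \left(25 + 426\right)} = \sqrt{-224 + 451} = \sqrt{227}$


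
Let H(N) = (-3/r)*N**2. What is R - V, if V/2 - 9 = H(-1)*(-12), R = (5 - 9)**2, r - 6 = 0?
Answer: -14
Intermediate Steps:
r = 6 (r = 6 + 0 = 6)
H(N) = -N**2/2 (H(N) = (-3/6)*N**2 = (-3*1/6)*N**2 = -N**2/2)
R = 16 (R = (-4)**2 = 16)
V = 30 (V = 18 + 2*(-1/2*(-1)**2*(-12)) = 18 + 2*(-1/2*1*(-12)) = 18 + 2*(-1/2*(-12)) = 18 + 2*6 = 18 + 12 = 30)
R - V = 16 - 1*30 = 16 - 30 = -14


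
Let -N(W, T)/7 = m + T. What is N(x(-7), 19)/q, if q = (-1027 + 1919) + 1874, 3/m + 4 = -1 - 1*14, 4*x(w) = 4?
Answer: -1253/26277 ≈ -0.047684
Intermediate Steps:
x(w) = 1 (x(w) = (1/4)*4 = 1)
m = -3/19 (m = 3/(-4 + (-1 - 1*14)) = 3/(-4 + (-1 - 14)) = 3/(-4 - 15) = 3/(-19) = 3*(-1/19) = -3/19 ≈ -0.15789)
N(W, T) = 21/19 - 7*T (N(W, T) = -7*(-3/19 + T) = 21/19 - 7*T)
q = 2766 (q = 892 + 1874 = 2766)
N(x(-7), 19)/q = (21/19 - 7*19)/2766 = (21/19 - 133)*(1/2766) = -2506/19*1/2766 = -1253/26277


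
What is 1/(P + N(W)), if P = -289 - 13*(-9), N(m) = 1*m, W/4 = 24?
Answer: -1/76 ≈ -0.013158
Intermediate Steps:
W = 96 (W = 4*24 = 96)
N(m) = m
P = -172 (P = -289 + 117 = -172)
1/(P + N(W)) = 1/(-172 + 96) = 1/(-76) = -1/76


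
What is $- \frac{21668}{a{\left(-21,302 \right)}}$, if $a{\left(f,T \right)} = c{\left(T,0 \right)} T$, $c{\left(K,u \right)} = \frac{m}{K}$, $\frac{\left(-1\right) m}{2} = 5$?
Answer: $\frac{10834}{5} \approx 2166.8$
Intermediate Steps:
$m = -10$ ($m = \left(-2\right) 5 = -10$)
$c{\left(K,u \right)} = - \frac{10}{K}$
$a{\left(f,T \right)} = -10$ ($a{\left(f,T \right)} = - \frac{10}{T} T = -10$)
$- \frac{21668}{a{\left(-21,302 \right)}} = - \frac{21668}{-10} = \left(-21668\right) \left(- \frac{1}{10}\right) = \frac{10834}{5}$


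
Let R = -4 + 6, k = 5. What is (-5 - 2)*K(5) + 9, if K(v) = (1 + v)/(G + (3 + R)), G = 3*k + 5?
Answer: 183/25 ≈ 7.3200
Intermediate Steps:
R = 2
G = 20 (G = 3*5 + 5 = 15 + 5 = 20)
K(v) = 1/25 + v/25 (K(v) = (1 + v)/(20 + (3 + 2)) = (1 + v)/(20 + 5) = (1 + v)/25 = (1 + v)*(1/25) = 1/25 + v/25)
(-5 - 2)*K(5) + 9 = (-5 - 2)*(1/25 + (1/25)*5) + 9 = -7*(1/25 + ⅕) + 9 = -7*6/25 + 9 = -42/25 + 9 = 183/25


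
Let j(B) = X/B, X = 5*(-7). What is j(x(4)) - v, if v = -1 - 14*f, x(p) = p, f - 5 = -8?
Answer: -199/4 ≈ -49.750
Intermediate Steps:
f = -3 (f = 5 - 8 = -3)
X = -35
j(B) = -35/B
v = 41 (v = -1 - 14*(-3) = -1 + 42 = 41)
j(x(4)) - v = -35/4 - 1*41 = -35*¼ - 41 = -35/4 - 41 = -199/4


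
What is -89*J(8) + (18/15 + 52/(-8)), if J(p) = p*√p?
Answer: -53/10 - 1424*√2 ≈ -2019.1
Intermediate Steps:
J(p) = p^(3/2)
-89*J(8) + (18/15 + 52/(-8)) = -1424*√2 + (18/15 + 52/(-8)) = -1424*√2 + (18*(1/15) + 52*(-⅛)) = -1424*√2 + (6/5 - 13/2) = -1424*√2 - 53/10 = -53/10 - 1424*√2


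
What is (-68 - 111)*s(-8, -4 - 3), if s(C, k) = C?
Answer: 1432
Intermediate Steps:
(-68 - 111)*s(-8, -4 - 3) = (-68 - 111)*(-8) = -179*(-8) = 1432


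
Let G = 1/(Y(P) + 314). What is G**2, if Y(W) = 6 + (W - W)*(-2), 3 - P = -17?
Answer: 1/102400 ≈ 9.7656e-6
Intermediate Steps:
P = 20 (P = 3 - 1*(-17) = 3 + 17 = 20)
Y(W) = 6 (Y(W) = 6 + 0*(-2) = 6 + 0 = 6)
G = 1/320 (G = 1/(6 + 314) = 1/320 ≈ 0.0031250)
G**2 = (1/320)**2 = 1/102400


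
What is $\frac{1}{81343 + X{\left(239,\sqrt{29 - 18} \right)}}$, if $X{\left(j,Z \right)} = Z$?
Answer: $\frac{81343}{6616683638} - \frac{\sqrt{11}}{6616683638} \approx 1.2293 \cdot 10^{-5}$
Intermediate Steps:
$\frac{1}{81343 + X{\left(239,\sqrt{29 - 18} \right)}} = \frac{1}{81343 + \sqrt{29 - 18}} = \frac{1}{81343 + \sqrt{11}}$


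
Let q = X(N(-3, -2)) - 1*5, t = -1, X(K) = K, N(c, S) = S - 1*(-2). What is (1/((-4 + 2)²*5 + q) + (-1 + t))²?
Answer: 841/225 ≈ 3.7378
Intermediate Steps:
N(c, S) = 2 + S (N(c, S) = S + 2 = 2 + S)
q = -5 (q = (2 - 2) - 1*5 = 0 - 5 = -5)
(1/((-4 + 2)²*5 + q) + (-1 + t))² = (1/((-4 + 2)²*5 - 5) + (-1 - 1))² = (1/((-2)²*5 - 5) - 2)² = (1/(4*5 - 5) - 2)² = (1/(20 - 5) - 2)² = (1/15 - 2)² = (-29/15)² = 841/225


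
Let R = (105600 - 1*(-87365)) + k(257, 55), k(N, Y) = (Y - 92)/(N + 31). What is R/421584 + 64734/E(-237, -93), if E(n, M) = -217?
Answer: -7847696240317/26347313664 ≈ -297.86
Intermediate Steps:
k(N, Y) = (-92 + Y)/(31 + N)
R = 55573883/288 (R = (105600 - 1*(-87365)) + (-92 + 55)/(31 + 257) = (105600 + 87365) - 37/288 = 192965 + (1/288)*(-37) = 192965 - 37/288 = 55573883/288 ≈ 1.9296e+5)
R/421584 + 64734/E(-237, -93) = (55573883/288)/421584 + 64734/(-217) = (55573883/288)*(1/421584) + 64734*(-1/217) = 55573883/121416192 - 64734/217 = -7847696240317/26347313664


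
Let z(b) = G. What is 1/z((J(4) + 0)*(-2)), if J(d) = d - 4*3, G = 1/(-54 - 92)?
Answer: -146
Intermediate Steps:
G = -1/146 (G = 1/(-146) = -1/146 ≈ -0.0068493)
J(d) = -12 + d (J(d) = d - 12 = -12 + d)
z(b) = -1/146
1/z((J(4) + 0)*(-2)) = 1/(-1/146) = -146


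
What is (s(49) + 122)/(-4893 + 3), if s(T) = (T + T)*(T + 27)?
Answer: -757/489 ≈ -1.5481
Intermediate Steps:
s(T) = 2*T*(27 + T) (s(T) = (2*T)*(27 + T) = 2*T*(27 + T))
(s(49) + 122)/(-4893 + 3) = (2*49*(27 + 49) + 122)/(-4893 + 3) = (2*49*76 + 122)/(-4890) = (7448 + 122)*(-1/4890) = 7570*(-1/4890) = -757/489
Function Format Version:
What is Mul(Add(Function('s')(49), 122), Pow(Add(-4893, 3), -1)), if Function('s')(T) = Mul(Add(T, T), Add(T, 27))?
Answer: Rational(-757, 489) ≈ -1.5481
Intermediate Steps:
Function('s')(T) = Mul(2, T, Add(27, T)) (Function('s')(T) = Mul(Mul(2, T), Add(27, T)) = Mul(2, T, Add(27, T)))
Mul(Add(Function('s')(49), 122), Pow(Add(-4893, 3), -1)) = Mul(Add(Mul(2, 49, Add(27, 49)), 122), Pow(Add(-4893, 3), -1)) = Mul(Add(Mul(2, 49, 76), 122), Pow(-4890, -1)) = Mul(Add(7448, 122), Rational(-1, 4890)) = Mul(7570, Rational(-1, 4890)) = Rational(-757, 489)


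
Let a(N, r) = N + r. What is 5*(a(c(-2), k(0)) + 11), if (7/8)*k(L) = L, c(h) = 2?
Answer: 65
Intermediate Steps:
k(L) = 8*L/7
5*(a(c(-2), k(0)) + 11) = 5*((2 + (8/7)*0) + 11) = 5*((2 + 0) + 11) = 5*(2 + 11) = 5*13 = 65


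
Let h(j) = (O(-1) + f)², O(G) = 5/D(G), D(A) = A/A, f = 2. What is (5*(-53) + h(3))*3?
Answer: -648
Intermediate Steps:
D(A) = 1
O(G) = 5 (O(G) = 5/1 = 5*1 = 5)
h(j) = 49 (h(j) = (5 + 2)² = 7² = 49)
(5*(-53) + h(3))*3 = (5*(-53) + 49)*3 = (-265 + 49)*3 = -216*3 = -648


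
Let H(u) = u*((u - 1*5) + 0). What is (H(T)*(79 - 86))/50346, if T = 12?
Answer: -98/8391 ≈ -0.011679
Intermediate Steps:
H(u) = u*(-5 + u) (H(u) = u*((u - 5) + 0) = u*((-5 + u) + 0) = u*(-5 + u))
(H(T)*(79 - 86))/50346 = ((12*(-5 + 12))*(79 - 86))/50346 = ((12*7)*(-7))*(1/50346) = (84*(-7))*(1/50346) = -588*1/50346 = -98/8391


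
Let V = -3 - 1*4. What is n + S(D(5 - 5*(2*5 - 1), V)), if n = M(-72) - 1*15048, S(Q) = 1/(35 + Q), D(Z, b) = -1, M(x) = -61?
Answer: -513705/34 ≈ -15109.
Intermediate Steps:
V = -7 (V = -3 - 4 = -7)
n = -15109 (n = -61 - 1*15048 = -61 - 15048 = -15109)
n + S(D(5 - 5*(2*5 - 1), V)) = -15109 + 1/(35 - 1) = -15109 + 1/34 = -513705/34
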